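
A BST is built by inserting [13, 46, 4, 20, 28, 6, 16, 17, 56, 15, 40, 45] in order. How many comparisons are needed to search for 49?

Search path for 49: 13 -> 46 -> 56
Found: False
Comparisons: 3


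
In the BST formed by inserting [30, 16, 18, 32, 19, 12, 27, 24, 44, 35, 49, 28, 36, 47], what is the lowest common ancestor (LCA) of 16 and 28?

Tree insertion order: [30, 16, 18, 32, 19, 12, 27, 24, 44, 35, 49, 28, 36, 47]
Tree (level-order array): [30, 16, 32, 12, 18, None, 44, None, None, None, 19, 35, 49, None, 27, None, 36, 47, None, 24, 28]
In a BST, the LCA of p=16, q=28 is the first node v on the
root-to-leaf path with p <= v <= q (go left if both < v, right if both > v).
Walk from root:
  at 30: both 16 and 28 < 30, go left
  at 16: 16 <= 16 <= 28, this is the LCA
LCA = 16


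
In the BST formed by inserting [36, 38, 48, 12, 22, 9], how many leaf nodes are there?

Tree built from: [36, 38, 48, 12, 22, 9]
Tree (level-order array): [36, 12, 38, 9, 22, None, 48]
Rule: A leaf has 0 children.
Per-node child counts:
  node 36: 2 child(ren)
  node 12: 2 child(ren)
  node 9: 0 child(ren)
  node 22: 0 child(ren)
  node 38: 1 child(ren)
  node 48: 0 child(ren)
Matching nodes: [9, 22, 48]
Count of leaf nodes: 3


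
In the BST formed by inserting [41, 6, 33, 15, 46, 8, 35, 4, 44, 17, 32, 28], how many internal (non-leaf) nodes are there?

Tree built from: [41, 6, 33, 15, 46, 8, 35, 4, 44, 17, 32, 28]
Tree (level-order array): [41, 6, 46, 4, 33, 44, None, None, None, 15, 35, None, None, 8, 17, None, None, None, None, None, 32, 28]
Rule: An internal node has at least one child.
Per-node child counts:
  node 41: 2 child(ren)
  node 6: 2 child(ren)
  node 4: 0 child(ren)
  node 33: 2 child(ren)
  node 15: 2 child(ren)
  node 8: 0 child(ren)
  node 17: 1 child(ren)
  node 32: 1 child(ren)
  node 28: 0 child(ren)
  node 35: 0 child(ren)
  node 46: 1 child(ren)
  node 44: 0 child(ren)
Matching nodes: [41, 6, 33, 15, 17, 32, 46]
Count of internal (non-leaf) nodes: 7


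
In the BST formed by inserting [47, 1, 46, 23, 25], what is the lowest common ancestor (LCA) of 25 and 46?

Tree insertion order: [47, 1, 46, 23, 25]
Tree (level-order array): [47, 1, None, None, 46, 23, None, None, 25]
In a BST, the LCA of p=25, q=46 is the first node v on the
root-to-leaf path with p <= v <= q (go left if both < v, right if both > v).
Walk from root:
  at 47: both 25 and 46 < 47, go left
  at 1: both 25 and 46 > 1, go right
  at 46: 25 <= 46 <= 46, this is the LCA
LCA = 46


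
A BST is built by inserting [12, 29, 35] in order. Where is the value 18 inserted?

Starting tree (level order): [12, None, 29, None, 35]
Insertion path: 12 -> 29
Result: insert 18 as left child of 29
Final tree (level order): [12, None, 29, 18, 35]


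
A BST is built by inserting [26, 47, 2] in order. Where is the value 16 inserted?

Starting tree (level order): [26, 2, 47]
Insertion path: 26 -> 2
Result: insert 16 as right child of 2
Final tree (level order): [26, 2, 47, None, 16]


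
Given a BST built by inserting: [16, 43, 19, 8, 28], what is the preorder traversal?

Tree insertion order: [16, 43, 19, 8, 28]
Tree (level-order array): [16, 8, 43, None, None, 19, None, None, 28]
Preorder traversal: [16, 8, 43, 19, 28]


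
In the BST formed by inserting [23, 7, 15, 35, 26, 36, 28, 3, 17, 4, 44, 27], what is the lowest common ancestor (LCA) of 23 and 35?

Tree insertion order: [23, 7, 15, 35, 26, 36, 28, 3, 17, 4, 44, 27]
Tree (level-order array): [23, 7, 35, 3, 15, 26, 36, None, 4, None, 17, None, 28, None, 44, None, None, None, None, 27]
In a BST, the LCA of p=23, q=35 is the first node v on the
root-to-leaf path with p <= v <= q (go left if both < v, right if both > v).
Walk from root:
  at 23: 23 <= 23 <= 35, this is the LCA
LCA = 23


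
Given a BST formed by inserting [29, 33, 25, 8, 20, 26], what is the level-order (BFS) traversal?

Tree insertion order: [29, 33, 25, 8, 20, 26]
Tree (level-order array): [29, 25, 33, 8, 26, None, None, None, 20]
BFS from the root, enqueuing left then right child of each popped node:
  queue [29] -> pop 29, enqueue [25, 33], visited so far: [29]
  queue [25, 33] -> pop 25, enqueue [8, 26], visited so far: [29, 25]
  queue [33, 8, 26] -> pop 33, enqueue [none], visited so far: [29, 25, 33]
  queue [8, 26] -> pop 8, enqueue [20], visited so far: [29, 25, 33, 8]
  queue [26, 20] -> pop 26, enqueue [none], visited so far: [29, 25, 33, 8, 26]
  queue [20] -> pop 20, enqueue [none], visited so far: [29, 25, 33, 8, 26, 20]
Result: [29, 25, 33, 8, 26, 20]


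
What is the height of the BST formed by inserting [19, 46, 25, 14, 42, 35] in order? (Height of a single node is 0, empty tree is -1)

Insertion order: [19, 46, 25, 14, 42, 35]
Tree (level-order array): [19, 14, 46, None, None, 25, None, None, 42, 35]
Compute height bottom-up (empty subtree = -1):
  height(14) = 1 + max(-1, -1) = 0
  height(35) = 1 + max(-1, -1) = 0
  height(42) = 1 + max(0, -1) = 1
  height(25) = 1 + max(-1, 1) = 2
  height(46) = 1 + max(2, -1) = 3
  height(19) = 1 + max(0, 3) = 4
Height = 4


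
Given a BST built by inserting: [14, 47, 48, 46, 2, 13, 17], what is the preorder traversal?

Tree insertion order: [14, 47, 48, 46, 2, 13, 17]
Tree (level-order array): [14, 2, 47, None, 13, 46, 48, None, None, 17]
Preorder traversal: [14, 2, 13, 47, 46, 17, 48]


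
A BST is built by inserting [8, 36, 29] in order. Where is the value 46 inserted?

Starting tree (level order): [8, None, 36, 29]
Insertion path: 8 -> 36
Result: insert 46 as right child of 36
Final tree (level order): [8, None, 36, 29, 46]


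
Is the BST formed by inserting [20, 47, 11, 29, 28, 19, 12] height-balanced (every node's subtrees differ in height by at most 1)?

Tree (level-order array): [20, 11, 47, None, 19, 29, None, 12, None, 28]
Definition: a tree is height-balanced if, at every node, |h(left) - h(right)| <= 1 (empty subtree has height -1).
Bottom-up per-node check:
  node 12: h_left=-1, h_right=-1, diff=0 [OK], height=0
  node 19: h_left=0, h_right=-1, diff=1 [OK], height=1
  node 11: h_left=-1, h_right=1, diff=2 [FAIL (|-1-1|=2 > 1)], height=2
  node 28: h_left=-1, h_right=-1, diff=0 [OK], height=0
  node 29: h_left=0, h_right=-1, diff=1 [OK], height=1
  node 47: h_left=1, h_right=-1, diff=2 [FAIL (|1--1|=2 > 1)], height=2
  node 20: h_left=2, h_right=2, diff=0 [OK], height=3
Node 11 violates the condition: |-1 - 1| = 2 > 1.
Result: Not balanced


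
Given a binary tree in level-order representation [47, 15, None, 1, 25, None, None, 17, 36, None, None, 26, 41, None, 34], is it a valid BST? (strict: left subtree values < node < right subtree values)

Level-order array: [47, 15, None, 1, 25, None, None, 17, 36, None, None, 26, 41, None, 34]
Validate using subtree bounds (lo, hi): at each node, require lo < value < hi,
then recurse left with hi=value and right with lo=value.
Preorder trace (stopping at first violation):
  at node 47 with bounds (-inf, +inf): OK
  at node 15 with bounds (-inf, 47): OK
  at node 1 with bounds (-inf, 15): OK
  at node 25 with bounds (15, 47): OK
  at node 17 with bounds (15, 25): OK
  at node 36 with bounds (25, 47): OK
  at node 26 with bounds (25, 36): OK
  at node 34 with bounds (26, 36): OK
  at node 41 with bounds (36, 47): OK
No violation found at any node.
Result: Valid BST


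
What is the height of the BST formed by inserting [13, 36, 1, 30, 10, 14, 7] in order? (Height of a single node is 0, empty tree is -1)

Insertion order: [13, 36, 1, 30, 10, 14, 7]
Tree (level-order array): [13, 1, 36, None, 10, 30, None, 7, None, 14]
Compute height bottom-up (empty subtree = -1):
  height(7) = 1 + max(-1, -1) = 0
  height(10) = 1 + max(0, -1) = 1
  height(1) = 1 + max(-1, 1) = 2
  height(14) = 1 + max(-1, -1) = 0
  height(30) = 1 + max(0, -1) = 1
  height(36) = 1 + max(1, -1) = 2
  height(13) = 1 + max(2, 2) = 3
Height = 3


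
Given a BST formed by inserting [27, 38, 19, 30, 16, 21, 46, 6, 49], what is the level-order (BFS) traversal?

Tree insertion order: [27, 38, 19, 30, 16, 21, 46, 6, 49]
Tree (level-order array): [27, 19, 38, 16, 21, 30, 46, 6, None, None, None, None, None, None, 49]
BFS from the root, enqueuing left then right child of each popped node:
  queue [27] -> pop 27, enqueue [19, 38], visited so far: [27]
  queue [19, 38] -> pop 19, enqueue [16, 21], visited so far: [27, 19]
  queue [38, 16, 21] -> pop 38, enqueue [30, 46], visited so far: [27, 19, 38]
  queue [16, 21, 30, 46] -> pop 16, enqueue [6], visited so far: [27, 19, 38, 16]
  queue [21, 30, 46, 6] -> pop 21, enqueue [none], visited so far: [27, 19, 38, 16, 21]
  queue [30, 46, 6] -> pop 30, enqueue [none], visited so far: [27, 19, 38, 16, 21, 30]
  queue [46, 6] -> pop 46, enqueue [49], visited so far: [27, 19, 38, 16, 21, 30, 46]
  queue [6, 49] -> pop 6, enqueue [none], visited so far: [27, 19, 38, 16, 21, 30, 46, 6]
  queue [49] -> pop 49, enqueue [none], visited so far: [27, 19, 38, 16, 21, 30, 46, 6, 49]
Result: [27, 19, 38, 16, 21, 30, 46, 6, 49]


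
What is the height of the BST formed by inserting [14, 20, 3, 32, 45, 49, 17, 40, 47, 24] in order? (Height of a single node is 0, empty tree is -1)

Insertion order: [14, 20, 3, 32, 45, 49, 17, 40, 47, 24]
Tree (level-order array): [14, 3, 20, None, None, 17, 32, None, None, 24, 45, None, None, 40, 49, None, None, 47]
Compute height bottom-up (empty subtree = -1):
  height(3) = 1 + max(-1, -1) = 0
  height(17) = 1 + max(-1, -1) = 0
  height(24) = 1 + max(-1, -1) = 0
  height(40) = 1 + max(-1, -1) = 0
  height(47) = 1 + max(-1, -1) = 0
  height(49) = 1 + max(0, -1) = 1
  height(45) = 1 + max(0, 1) = 2
  height(32) = 1 + max(0, 2) = 3
  height(20) = 1 + max(0, 3) = 4
  height(14) = 1 + max(0, 4) = 5
Height = 5


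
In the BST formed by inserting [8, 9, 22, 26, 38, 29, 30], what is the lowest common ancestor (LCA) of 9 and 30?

Tree insertion order: [8, 9, 22, 26, 38, 29, 30]
Tree (level-order array): [8, None, 9, None, 22, None, 26, None, 38, 29, None, None, 30]
In a BST, the LCA of p=9, q=30 is the first node v on the
root-to-leaf path with p <= v <= q (go left if both < v, right if both > v).
Walk from root:
  at 8: both 9 and 30 > 8, go right
  at 9: 9 <= 9 <= 30, this is the LCA
LCA = 9


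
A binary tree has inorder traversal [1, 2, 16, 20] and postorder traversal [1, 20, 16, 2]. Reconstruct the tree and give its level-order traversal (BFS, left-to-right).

Inorder:   [1, 2, 16, 20]
Postorder: [1, 20, 16, 2]
Algorithm: postorder visits root last, so walk postorder right-to-left;
each value is the root of the current inorder slice — split it at that
value, recurse on the right subtree first, then the left.
Recursive splits:
  root=2; inorder splits into left=[1], right=[16, 20]
  root=16; inorder splits into left=[], right=[20]
  root=20; inorder splits into left=[], right=[]
  root=1; inorder splits into left=[], right=[]
Reconstructed level-order: [2, 1, 16, 20]


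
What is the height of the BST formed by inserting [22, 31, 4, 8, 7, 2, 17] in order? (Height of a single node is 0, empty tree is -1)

Insertion order: [22, 31, 4, 8, 7, 2, 17]
Tree (level-order array): [22, 4, 31, 2, 8, None, None, None, None, 7, 17]
Compute height bottom-up (empty subtree = -1):
  height(2) = 1 + max(-1, -1) = 0
  height(7) = 1 + max(-1, -1) = 0
  height(17) = 1 + max(-1, -1) = 0
  height(8) = 1 + max(0, 0) = 1
  height(4) = 1 + max(0, 1) = 2
  height(31) = 1 + max(-1, -1) = 0
  height(22) = 1 + max(2, 0) = 3
Height = 3


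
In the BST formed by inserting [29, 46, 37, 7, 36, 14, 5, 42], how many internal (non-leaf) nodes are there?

Tree built from: [29, 46, 37, 7, 36, 14, 5, 42]
Tree (level-order array): [29, 7, 46, 5, 14, 37, None, None, None, None, None, 36, 42]
Rule: An internal node has at least one child.
Per-node child counts:
  node 29: 2 child(ren)
  node 7: 2 child(ren)
  node 5: 0 child(ren)
  node 14: 0 child(ren)
  node 46: 1 child(ren)
  node 37: 2 child(ren)
  node 36: 0 child(ren)
  node 42: 0 child(ren)
Matching nodes: [29, 7, 46, 37]
Count of internal (non-leaf) nodes: 4


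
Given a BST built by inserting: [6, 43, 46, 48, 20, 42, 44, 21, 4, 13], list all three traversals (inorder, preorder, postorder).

Tree insertion order: [6, 43, 46, 48, 20, 42, 44, 21, 4, 13]
Tree (level-order array): [6, 4, 43, None, None, 20, 46, 13, 42, 44, 48, None, None, 21]
Inorder (L, root, R): [4, 6, 13, 20, 21, 42, 43, 44, 46, 48]
Preorder (root, L, R): [6, 4, 43, 20, 13, 42, 21, 46, 44, 48]
Postorder (L, R, root): [4, 13, 21, 42, 20, 44, 48, 46, 43, 6]


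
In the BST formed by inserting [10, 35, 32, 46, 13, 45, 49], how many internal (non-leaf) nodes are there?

Tree built from: [10, 35, 32, 46, 13, 45, 49]
Tree (level-order array): [10, None, 35, 32, 46, 13, None, 45, 49]
Rule: An internal node has at least one child.
Per-node child counts:
  node 10: 1 child(ren)
  node 35: 2 child(ren)
  node 32: 1 child(ren)
  node 13: 0 child(ren)
  node 46: 2 child(ren)
  node 45: 0 child(ren)
  node 49: 0 child(ren)
Matching nodes: [10, 35, 32, 46]
Count of internal (non-leaf) nodes: 4


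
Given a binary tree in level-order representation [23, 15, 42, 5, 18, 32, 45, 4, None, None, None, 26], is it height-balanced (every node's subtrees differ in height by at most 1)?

Tree (level-order array): [23, 15, 42, 5, 18, 32, 45, 4, None, None, None, 26]
Definition: a tree is height-balanced if, at every node, |h(left) - h(right)| <= 1 (empty subtree has height -1).
Bottom-up per-node check:
  node 4: h_left=-1, h_right=-1, diff=0 [OK], height=0
  node 5: h_left=0, h_right=-1, diff=1 [OK], height=1
  node 18: h_left=-1, h_right=-1, diff=0 [OK], height=0
  node 15: h_left=1, h_right=0, diff=1 [OK], height=2
  node 26: h_left=-1, h_right=-1, diff=0 [OK], height=0
  node 32: h_left=0, h_right=-1, diff=1 [OK], height=1
  node 45: h_left=-1, h_right=-1, diff=0 [OK], height=0
  node 42: h_left=1, h_right=0, diff=1 [OK], height=2
  node 23: h_left=2, h_right=2, diff=0 [OK], height=3
All nodes satisfy the balance condition.
Result: Balanced


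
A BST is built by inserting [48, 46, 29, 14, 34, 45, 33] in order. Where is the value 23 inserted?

Starting tree (level order): [48, 46, None, 29, None, 14, 34, None, None, 33, 45]
Insertion path: 48 -> 46 -> 29 -> 14
Result: insert 23 as right child of 14
Final tree (level order): [48, 46, None, 29, None, 14, 34, None, 23, 33, 45]


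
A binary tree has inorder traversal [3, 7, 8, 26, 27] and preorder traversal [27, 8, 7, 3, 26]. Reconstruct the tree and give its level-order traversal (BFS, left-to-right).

Inorder:  [3, 7, 8, 26, 27]
Preorder: [27, 8, 7, 3, 26]
Algorithm: preorder visits root first, so consume preorder in order;
for each root, split the current inorder slice at that value into
left-subtree inorder and right-subtree inorder, then recurse.
Recursive splits:
  root=27; inorder splits into left=[3, 7, 8, 26], right=[]
  root=8; inorder splits into left=[3, 7], right=[26]
  root=7; inorder splits into left=[3], right=[]
  root=3; inorder splits into left=[], right=[]
  root=26; inorder splits into left=[], right=[]
Reconstructed level-order: [27, 8, 7, 26, 3]


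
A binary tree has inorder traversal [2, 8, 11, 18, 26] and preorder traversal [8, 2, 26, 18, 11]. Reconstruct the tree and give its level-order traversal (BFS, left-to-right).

Inorder:  [2, 8, 11, 18, 26]
Preorder: [8, 2, 26, 18, 11]
Algorithm: preorder visits root first, so consume preorder in order;
for each root, split the current inorder slice at that value into
left-subtree inorder and right-subtree inorder, then recurse.
Recursive splits:
  root=8; inorder splits into left=[2], right=[11, 18, 26]
  root=2; inorder splits into left=[], right=[]
  root=26; inorder splits into left=[11, 18], right=[]
  root=18; inorder splits into left=[11], right=[]
  root=11; inorder splits into left=[], right=[]
Reconstructed level-order: [8, 2, 26, 18, 11]


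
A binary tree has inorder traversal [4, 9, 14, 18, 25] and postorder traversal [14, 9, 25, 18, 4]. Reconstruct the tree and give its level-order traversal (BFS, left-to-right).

Inorder:   [4, 9, 14, 18, 25]
Postorder: [14, 9, 25, 18, 4]
Algorithm: postorder visits root last, so walk postorder right-to-left;
each value is the root of the current inorder slice — split it at that
value, recurse on the right subtree first, then the left.
Recursive splits:
  root=4; inorder splits into left=[], right=[9, 14, 18, 25]
  root=18; inorder splits into left=[9, 14], right=[25]
  root=25; inorder splits into left=[], right=[]
  root=9; inorder splits into left=[], right=[14]
  root=14; inorder splits into left=[], right=[]
Reconstructed level-order: [4, 18, 9, 25, 14]


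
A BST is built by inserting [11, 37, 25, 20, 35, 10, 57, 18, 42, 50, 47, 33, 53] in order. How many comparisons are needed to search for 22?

Search path for 22: 11 -> 37 -> 25 -> 20
Found: False
Comparisons: 4


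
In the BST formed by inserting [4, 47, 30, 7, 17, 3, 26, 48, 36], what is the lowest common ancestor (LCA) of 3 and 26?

Tree insertion order: [4, 47, 30, 7, 17, 3, 26, 48, 36]
Tree (level-order array): [4, 3, 47, None, None, 30, 48, 7, 36, None, None, None, 17, None, None, None, 26]
In a BST, the LCA of p=3, q=26 is the first node v on the
root-to-leaf path with p <= v <= q (go left if both < v, right if both > v).
Walk from root:
  at 4: 3 <= 4 <= 26, this is the LCA
LCA = 4


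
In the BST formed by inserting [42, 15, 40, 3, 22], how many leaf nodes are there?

Tree built from: [42, 15, 40, 3, 22]
Tree (level-order array): [42, 15, None, 3, 40, None, None, 22]
Rule: A leaf has 0 children.
Per-node child counts:
  node 42: 1 child(ren)
  node 15: 2 child(ren)
  node 3: 0 child(ren)
  node 40: 1 child(ren)
  node 22: 0 child(ren)
Matching nodes: [3, 22]
Count of leaf nodes: 2


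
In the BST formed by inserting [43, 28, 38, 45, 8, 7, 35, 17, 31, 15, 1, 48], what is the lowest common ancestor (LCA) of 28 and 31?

Tree insertion order: [43, 28, 38, 45, 8, 7, 35, 17, 31, 15, 1, 48]
Tree (level-order array): [43, 28, 45, 8, 38, None, 48, 7, 17, 35, None, None, None, 1, None, 15, None, 31]
In a BST, the LCA of p=28, q=31 is the first node v on the
root-to-leaf path with p <= v <= q (go left if both < v, right if both > v).
Walk from root:
  at 43: both 28 and 31 < 43, go left
  at 28: 28 <= 28 <= 31, this is the LCA
LCA = 28


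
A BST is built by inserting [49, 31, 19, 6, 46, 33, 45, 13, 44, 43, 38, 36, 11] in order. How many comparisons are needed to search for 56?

Search path for 56: 49
Found: False
Comparisons: 1


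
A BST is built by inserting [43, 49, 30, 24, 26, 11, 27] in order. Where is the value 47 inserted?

Starting tree (level order): [43, 30, 49, 24, None, None, None, 11, 26, None, None, None, 27]
Insertion path: 43 -> 49
Result: insert 47 as left child of 49
Final tree (level order): [43, 30, 49, 24, None, 47, None, 11, 26, None, None, None, None, None, 27]


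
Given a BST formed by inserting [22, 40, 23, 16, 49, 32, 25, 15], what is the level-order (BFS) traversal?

Tree insertion order: [22, 40, 23, 16, 49, 32, 25, 15]
Tree (level-order array): [22, 16, 40, 15, None, 23, 49, None, None, None, 32, None, None, 25]
BFS from the root, enqueuing left then right child of each popped node:
  queue [22] -> pop 22, enqueue [16, 40], visited so far: [22]
  queue [16, 40] -> pop 16, enqueue [15], visited so far: [22, 16]
  queue [40, 15] -> pop 40, enqueue [23, 49], visited so far: [22, 16, 40]
  queue [15, 23, 49] -> pop 15, enqueue [none], visited so far: [22, 16, 40, 15]
  queue [23, 49] -> pop 23, enqueue [32], visited so far: [22, 16, 40, 15, 23]
  queue [49, 32] -> pop 49, enqueue [none], visited so far: [22, 16, 40, 15, 23, 49]
  queue [32] -> pop 32, enqueue [25], visited so far: [22, 16, 40, 15, 23, 49, 32]
  queue [25] -> pop 25, enqueue [none], visited so far: [22, 16, 40, 15, 23, 49, 32, 25]
Result: [22, 16, 40, 15, 23, 49, 32, 25]


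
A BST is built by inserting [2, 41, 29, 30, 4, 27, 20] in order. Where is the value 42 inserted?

Starting tree (level order): [2, None, 41, 29, None, 4, 30, None, 27, None, None, 20]
Insertion path: 2 -> 41
Result: insert 42 as right child of 41
Final tree (level order): [2, None, 41, 29, 42, 4, 30, None, None, None, 27, None, None, 20]


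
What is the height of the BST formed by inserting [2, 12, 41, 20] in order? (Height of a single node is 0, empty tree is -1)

Insertion order: [2, 12, 41, 20]
Tree (level-order array): [2, None, 12, None, 41, 20]
Compute height bottom-up (empty subtree = -1):
  height(20) = 1 + max(-1, -1) = 0
  height(41) = 1 + max(0, -1) = 1
  height(12) = 1 + max(-1, 1) = 2
  height(2) = 1 + max(-1, 2) = 3
Height = 3


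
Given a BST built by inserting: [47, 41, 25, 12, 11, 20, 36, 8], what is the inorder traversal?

Tree insertion order: [47, 41, 25, 12, 11, 20, 36, 8]
Tree (level-order array): [47, 41, None, 25, None, 12, 36, 11, 20, None, None, 8]
Inorder traversal: [8, 11, 12, 20, 25, 36, 41, 47]


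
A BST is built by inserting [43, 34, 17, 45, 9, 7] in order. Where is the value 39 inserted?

Starting tree (level order): [43, 34, 45, 17, None, None, None, 9, None, 7]
Insertion path: 43 -> 34
Result: insert 39 as right child of 34
Final tree (level order): [43, 34, 45, 17, 39, None, None, 9, None, None, None, 7]


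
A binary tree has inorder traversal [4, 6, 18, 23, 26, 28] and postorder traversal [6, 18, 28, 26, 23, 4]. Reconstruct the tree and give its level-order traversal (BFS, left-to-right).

Inorder:   [4, 6, 18, 23, 26, 28]
Postorder: [6, 18, 28, 26, 23, 4]
Algorithm: postorder visits root last, so walk postorder right-to-left;
each value is the root of the current inorder slice — split it at that
value, recurse on the right subtree first, then the left.
Recursive splits:
  root=4; inorder splits into left=[], right=[6, 18, 23, 26, 28]
  root=23; inorder splits into left=[6, 18], right=[26, 28]
  root=26; inorder splits into left=[], right=[28]
  root=28; inorder splits into left=[], right=[]
  root=18; inorder splits into left=[6], right=[]
  root=6; inorder splits into left=[], right=[]
Reconstructed level-order: [4, 23, 18, 26, 6, 28]


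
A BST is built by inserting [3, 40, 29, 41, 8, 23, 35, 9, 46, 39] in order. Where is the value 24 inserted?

Starting tree (level order): [3, None, 40, 29, 41, 8, 35, None, 46, None, 23, None, 39, None, None, 9]
Insertion path: 3 -> 40 -> 29 -> 8 -> 23
Result: insert 24 as right child of 23
Final tree (level order): [3, None, 40, 29, 41, 8, 35, None, 46, None, 23, None, 39, None, None, 9, 24]


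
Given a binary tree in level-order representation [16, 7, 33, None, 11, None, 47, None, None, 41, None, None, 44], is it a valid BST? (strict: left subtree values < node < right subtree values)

Level-order array: [16, 7, 33, None, 11, None, 47, None, None, 41, None, None, 44]
Validate using subtree bounds (lo, hi): at each node, require lo < value < hi,
then recurse left with hi=value and right with lo=value.
Preorder trace (stopping at first violation):
  at node 16 with bounds (-inf, +inf): OK
  at node 7 with bounds (-inf, 16): OK
  at node 11 with bounds (7, 16): OK
  at node 33 with bounds (16, +inf): OK
  at node 47 with bounds (33, +inf): OK
  at node 41 with bounds (33, 47): OK
  at node 44 with bounds (41, 47): OK
No violation found at any node.
Result: Valid BST


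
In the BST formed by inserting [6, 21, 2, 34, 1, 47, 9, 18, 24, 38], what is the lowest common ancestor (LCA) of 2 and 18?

Tree insertion order: [6, 21, 2, 34, 1, 47, 9, 18, 24, 38]
Tree (level-order array): [6, 2, 21, 1, None, 9, 34, None, None, None, 18, 24, 47, None, None, None, None, 38]
In a BST, the LCA of p=2, q=18 is the first node v on the
root-to-leaf path with p <= v <= q (go left if both < v, right if both > v).
Walk from root:
  at 6: 2 <= 6 <= 18, this is the LCA
LCA = 6


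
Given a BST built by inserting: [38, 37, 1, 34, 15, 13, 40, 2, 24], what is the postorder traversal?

Tree insertion order: [38, 37, 1, 34, 15, 13, 40, 2, 24]
Tree (level-order array): [38, 37, 40, 1, None, None, None, None, 34, 15, None, 13, 24, 2]
Postorder traversal: [2, 13, 24, 15, 34, 1, 37, 40, 38]


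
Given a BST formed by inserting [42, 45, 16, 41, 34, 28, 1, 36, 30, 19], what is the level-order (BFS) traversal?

Tree insertion order: [42, 45, 16, 41, 34, 28, 1, 36, 30, 19]
Tree (level-order array): [42, 16, 45, 1, 41, None, None, None, None, 34, None, 28, 36, 19, 30]
BFS from the root, enqueuing left then right child of each popped node:
  queue [42] -> pop 42, enqueue [16, 45], visited so far: [42]
  queue [16, 45] -> pop 16, enqueue [1, 41], visited so far: [42, 16]
  queue [45, 1, 41] -> pop 45, enqueue [none], visited so far: [42, 16, 45]
  queue [1, 41] -> pop 1, enqueue [none], visited so far: [42, 16, 45, 1]
  queue [41] -> pop 41, enqueue [34], visited so far: [42, 16, 45, 1, 41]
  queue [34] -> pop 34, enqueue [28, 36], visited so far: [42, 16, 45, 1, 41, 34]
  queue [28, 36] -> pop 28, enqueue [19, 30], visited so far: [42, 16, 45, 1, 41, 34, 28]
  queue [36, 19, 30] -> pop 36, enqueue [none], visited so far: [42, 16, 45, 1, 41, 34, 28, 36]
  queue [19, 30] -> pop 19, enqueue [none], visited so far: [42, 16, 45, 1, 41, 34, 28, 36, 19]
  queue [30] -> pop 30, enqueue [none], visited so far: [42, 16, 45, 1, 41, 34, 28, 36, 19, 30]
Result: [42, 16, 45, 1, 41, 34, 28, 36, 19, 30]


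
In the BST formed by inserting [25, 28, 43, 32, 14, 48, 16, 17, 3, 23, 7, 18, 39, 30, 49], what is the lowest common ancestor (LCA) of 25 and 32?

Tree insertion order: [25, 28, 43, 32, 14, 48, 16, 17, 3, 23, 7, 18, 39, 30, 49]
Tree (level-order array): [25, 14, 28, 3, 16, None, 43, None, 7, None, 17, 32, 48, None, None, None, 23, 30, 39, None, 49, 18]
In a BST, the LCA of p=25, q=32 is the first node v on the
root-to-leaf path with p <= v <= q (go left if both < v, right if both > v).
Walk from root:
  at 25: 25 <= 25 <= 32, this is the LCA
LCA = 25


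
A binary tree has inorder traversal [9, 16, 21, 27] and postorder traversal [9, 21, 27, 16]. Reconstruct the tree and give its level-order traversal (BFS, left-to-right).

Inorder:   [9, 16, 21, 27]
Postorder: [9, 21, 27, 16]
Algorithm: postorder visits root last, so walk postorder right-to-left;
each value is the root of the current inorder slice — split it at that
value, recurse on the right subtree first, then the left.
Recursive splits:
  root=16; inorder splits into left=[9], right=[21, 27]
  root=27; inorder splits into left=[21], right=[]
  root=21; inorder splits into left=[], right=[]
  root=9; inorder splits into left=[], right=[]
Reconstructed level-order: [16, 9, 27, 21]


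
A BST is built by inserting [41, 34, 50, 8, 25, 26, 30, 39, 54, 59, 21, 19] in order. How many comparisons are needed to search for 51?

Search path for 51: 41 -> 50 -> 54
Found: False
Comparisons: 3


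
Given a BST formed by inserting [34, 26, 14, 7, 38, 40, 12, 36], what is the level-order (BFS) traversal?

Tree insertion order: [34, 26, 14, 7, 38, 40, 12, 36]
Tree (level-order array): [34, 26, 38, 14, None, 36, 40, 7, None, None, None, None, None, None, 12]
BFS from the root, enqueuing left then right child of each popped node:
  queue [34] -> pop 34, enqueue [26, 38], visited so far: [34]
  queue [26, 38] -> pop 26, enqueue [14], visited so far: [34, 26]
  queue [38, 14] -> pop 38, enqueue [36, 40], visited so far: [34, 26, 38]
  queue [14, 36, 40] -> pop 14, enqueue [7], visited so far: [34, 26, 38, 14]
  queue [36, 40, 7] -> pop 36, enqueue [none], visited so far: [34, 26, 38, 14, 36]
  queue [40, 7] -> pop 40, enqueue [none], visited so far: [34, 26, 38, 14, 36, 40]
  queue [7] -> pop 7, enqueue [12], visited so far: [34, 26, 38, 14, 36, 40, 7]
  queue [12] -> pop 12, enqueue [none], visited so far: [34, 26, 38, 14, 36, 40, 7, 12]
Result: [34, 26, 38, 14, 36, 40, 7, 12]


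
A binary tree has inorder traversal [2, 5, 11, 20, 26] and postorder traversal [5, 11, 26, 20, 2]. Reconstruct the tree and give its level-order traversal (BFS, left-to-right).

Inorder:   [2, 5, 11, 20, 26]
Postorder: [5, 11, 26, 20, 2]
Algorithm: postorder visits root last, so walk postorder right-to-left;
each value is the root of the current inorder slice — split it at that
value, recurse on the right subtree first, then the left.
Recursive splits:
  root=2; inorder splits into left=[], right=[5, 11, 20, 26]
  root=20; inorder splits into left=[5, 11], right=[26]
  root=26; inorder splits into left=[], right=[]
  root=11; inorder splits into left=[5], right=[]
  root=5; inorder splits into left=[], right=[]
Reconstructed level-order: [2, 20, 11, 26, 5]


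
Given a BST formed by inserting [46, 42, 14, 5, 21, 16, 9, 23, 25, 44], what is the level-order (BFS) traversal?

Tree insertion order: [46, 42, 14, 5, 21, 16, 9, 23, 25, 44]
Tree (level-order array): [46, 42, None, 14, 44, 5, 21, None, None, None, 9, 16, 23, None, None, None, None, None, 25]
BFS from the root, enqueuing left then right child of each popped node:
  queue [46] -> pop 46, enqueue [42], visited so far: [46]
  queue [42] -> pop 42, enqueue [14, 44], visited so far: [46, 42]
  queue [14, 44] -> pop 14, enqueue [5, 21], visited so far: [46, 42, 14]
  queue [44, 5, 21] -> pop 44, enqueue [none], visited so far: [46, 42, 14, 44]
  queue [5, 21] -> pop 5, enqueue [9], visited so far: [46, 42, 14, 44, 5]
  queue [21, 9] -> pop 21, enqueue [16, 23], visited so far: [46, 42, 14, 44, 5, 21]
  queue [9, 16, 23] -> pop 9, enqueue [none], visited so far: [46, 42, 14, 44, 5, 21, 9]
  queue [16, 23] -> pop 16, enqueue [none], visited so far: [46, 42, 14, 44, 5, 21, 9, 16]
  queue [23] -> pop 23, enqueue [25], visited so far: [46, 42, 14, 44, 5, 21, 9, 16, 23]
  queue [25] -> pop 25, enqueue [none], visited so far: [46, 42, 14, 44, 5, 21, 9, 16, 23, 25]
Result: [46, 42, 14, 44, 5, 21, 9, 16, 23, 25]


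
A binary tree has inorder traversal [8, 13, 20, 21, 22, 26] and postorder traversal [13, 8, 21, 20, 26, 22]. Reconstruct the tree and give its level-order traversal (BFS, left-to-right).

Inorder:   [8, 13, 20, 21, 22, 26]
Postorder: [13, 8, 21, 20, 26, 22]
Algorithm: postorder visits root last, so walk postorder right-to-left;
each value is the root of the current inorder slice — split it at that
value, recurse on the right subtree first, then the left.
Recursive splits:
  root=22; inorder splits into left=[8, 13, 20, 21], right=[26]
  root=26; inorder splits into left=[], right=[]
  root=20; inorder splits into left=[8, 13], right=[21]
  root=21; inorder splits into left=[], right=[]
  root=8; inorder splits into left=[], right=[13]
  root=13; inorder splits into left=[], right=[]
Reconstructed level-order: [22, 20, 26, 8, 21, 13]


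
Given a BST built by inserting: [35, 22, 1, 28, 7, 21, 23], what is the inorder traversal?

Tree insertion order: [35, 22, 1, 28, 7, 21, 23]
Tree (level-order array): [35, 22, None, 1, 28, None, 7, 23, None, None, 21]
Inorder traversal: [1, 7, 21, 22, 23, 28, 35]


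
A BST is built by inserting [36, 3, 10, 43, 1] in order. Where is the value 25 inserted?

Starting tree (level order): [36, 3, 43, 1, 10]
Insertion path: 36 -> 3 -> 10
Result: insert 25 as right child of 10
Final tree (level order): [36, 3, 43, 1, 10, None, None, None, None, None, 25]


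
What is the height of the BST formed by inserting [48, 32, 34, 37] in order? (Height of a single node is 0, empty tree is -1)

Insertion order: [48, 32, 34, 37]
Tree (level-order array): [48, 32, None, None, 34, None, 37]
Compute height bottom-up (empty subtree = -1):
  height(37) = 1 + max(-1, -1) = 0
  height(34) = 1 + max(-1, 0) = 1
  height(32) = 1 + max(-1, 1) = 2
  height(48) = 1 + max(2, -1) = 3
Height = 3


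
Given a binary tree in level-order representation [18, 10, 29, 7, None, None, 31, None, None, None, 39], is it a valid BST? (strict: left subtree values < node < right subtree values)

Level-order array: [18, 10, 29, 7, None, None, 31, None, None, None, 39]
Validate using subtree bounds (lo, hi): at each node, require lo < value < hi,
then recurse left with hi=value and right with lo=value.
Preorder trace (stopping at first violation):
  at node 18 with bounds (-inf, +inf): OK
  at node 10 with bounds (-inf, 18): OK
  at node 7 with bounds (-inf, 10): OK
  at node 29 with bounds (18, +inf): OK
  at node 31 with bounds (29, +inf): OK
  at node 39 with bounds (31, +inf): OK
No violation found at any node.
Result: Valid BST


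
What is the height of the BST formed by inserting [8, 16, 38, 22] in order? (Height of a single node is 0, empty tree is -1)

Insertion order: [8, 16, 38, 22]
Tree (level-order array): [8, None, 16, None, 38, 22]
Compute height bottom-up (empty subtree = -1):
  height(22) = 1 + max(-1, -1) = 0
  height(38) = 1 + max(0, -1) = 1
  height(16) = 1 + max(-1, 1) = 2
  height(8) = 1 + max(-1, 2) = 3
Height = 3


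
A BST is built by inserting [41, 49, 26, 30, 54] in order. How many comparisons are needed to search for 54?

Search path for 54: 41 -> 49 -> 54
Found: True
Comparisons: 3


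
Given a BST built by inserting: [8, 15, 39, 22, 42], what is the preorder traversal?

Tree insertion order: [8, 15, 39, 22, 42]
Tree (level-order array): [8, None, 15, None, 39, 22, 42]
Preorder traversal: [8, 15, 39, 22, 42]


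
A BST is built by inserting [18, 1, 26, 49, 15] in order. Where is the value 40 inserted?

Starting tree (level order): [18, 1, 26, None, 15, None, 49]
Insertion path: 18 -> 26 -> 49
Result: insert 40 as left child of 49
Final tree (level order): [18, 1, 26, None, 15, None, 49, None, None, 40]


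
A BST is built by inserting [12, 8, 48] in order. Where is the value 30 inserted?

Starting tree (level order): [12, 8, 48]
Insertion path: 12 -> 48
Result: insert 30 as left child of 48
Final tree (level order): [12, 8, 48, None, None, 30]


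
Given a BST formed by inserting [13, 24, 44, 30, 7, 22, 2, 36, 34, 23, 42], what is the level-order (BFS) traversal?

Tree insertion order: [13, 24, 44, 30, 7, 22, 2, 36, 34, 23, 42]
Tree (level-order array): [13, 7, 24, 2, None, 22, 44, None, None, None, 23, 30, None, None, None, None, 36, 34, 42]
BFS from the root, enqueuing left then right child of each popped node:
  queue [13] -> pop 13, enqueue [7, 24], visited so far: [13]
  queue [7, 24] -> pop 7, enqueue [2], visited so far: [13, 7]
  queue [24, 2] -> pop 24, enqueue [22, 44], visited so far: [13, 7, 24]
  queue [2, 22, 44] -> pop 2, enqueue [none], visited so far: [13, 7, 24, 2]
  queue [22, 44] -> pop 22, enqueue [23], visited so far: [13, 7, 24, 2, 22]
  queue [44, 23] -> pop 44, enqueue [30], visited so far: [13, 7, 24, 2, 22, 44]
  queue [23, 30] -> pop 23, enqueue [none], visited so far: [13, 7, 24, 2, 22, 44, 23]
  queue [30] -> pop 30, enqueue [36], visited so far: [13, 7, 24, 2, 22, 44, 23, 30]
  queue [36] -> pop 36, enqueue [34, 42], visited so far: [13, 7, 24, 2, 22, 44, 23, 30, 36]
  queue [34, 42] -> pop 34, enqueue [none], visited so far: [13, 7, 24, 2, 22, 44, 23, 30, 36, 34]
  queue [42] -> pop 42, enqueue [none], visited so far: [13, 7, 24, 2, 22, 44, 23, 30, 36, 34, 42]
Result: [13, 7, 24, 2, 22, 44, 23, 30, 36, 34, 42]


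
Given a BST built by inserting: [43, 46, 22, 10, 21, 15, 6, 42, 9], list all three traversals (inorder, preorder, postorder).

Tree insertion order: [43, 46, 22, 10, 21, 15, 6, 42, 9]
Tree (level-order array): [43, 22, 46, 10, 42, None, None, 6, 21, None, None, None, 9, 15]
Inorder (L, root, R): [6, 9, 10, 15, 21, 22, 42, 43, 46]
Preorder (root, L, R): [43, 22, 10, 6, 9, 21, 15, 42, 46]
Postorder (L, R, root): [9, 6, 15, 21, 10, 42, 22, 46, 43]


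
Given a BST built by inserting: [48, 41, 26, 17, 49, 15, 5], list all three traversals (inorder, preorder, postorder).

Tree insertion order: [48, 41, 26, 17, 49, 15, 5]
Tree (level-order array): [48, 41, 49, 26, None, None, None, 17, None, 15, None, 5]
Inorder (L, root, R): [5, 15, 17, 26, 41, 48, 49]
Preorder (root, L, R): [48, 41, 26, 17, 15, 5, 49]
Postorder (L, R, root): [5, 15, 17, 26, 41, 49, 48]


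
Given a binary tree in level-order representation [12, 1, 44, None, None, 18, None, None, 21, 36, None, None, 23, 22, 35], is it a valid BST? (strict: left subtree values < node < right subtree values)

Level-order array: [12, 1, 44, None, None, 18, None, None, 21, 36, None, None, 23, 22, 35]
Validate using subtree bounds (lo, hi): at each node, require lo < value < hi,
then recurse left with hi=value and right with lo=value.
Preorder trace (stopping at first violation):
  at node 12 with bounds (-inf, +inf): OK
  at node 1 with bounds (-inf, 12): OK
  at node 44 with bounds (12, +inf): OK
  at node 18 with bounds (12, 44): OK
  at node 21 with bounds (18, 44): OK
  at node 36 with bounds (18, 21): VIOLATION
Node 36 violates its bound: not (18 < 36 < 21).
Result: Not a valid BST


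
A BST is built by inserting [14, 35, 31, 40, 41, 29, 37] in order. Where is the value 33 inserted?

Starting tree (level order): [14, None, 35, 31, 40, 29, None, 37, 41]
Insertion path: 14 -> 35 -> 31
Result: insert 33 as right child of 31
Final tree (level order): [14, None, 35, 31, 40, 29, 33, 37, 41]


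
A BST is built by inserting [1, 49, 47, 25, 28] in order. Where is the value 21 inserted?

Starting tree (level order): [1, None, 49, 47, None, 25, None, None, 28]
Insertion path: 1 -> 49 -> 47 -> 25
Result: insert 21 as left child of 25
Final tree (level order): [1, None, 49, 47, None, 25, None, 21, 28]


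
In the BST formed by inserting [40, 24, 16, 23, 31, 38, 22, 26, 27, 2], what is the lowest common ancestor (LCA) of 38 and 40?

Tree insertion order: [40, 24, 16, 23, 31, 38, 22, 26, 27, 2]
Tree (level-order array): [40, 24, None, 16, 31, 2, 23, 26, 38, None, None, 22, None, None, 27]
In a BST, the LCA of p=38, q=40 is the first node v on the
root-to-leaf path with p <= v <= q (go left if both < v, right if both > v).
Walk from root:
  at 40: 38 <= 40 <= 40, this is the LCA
LCA = 40


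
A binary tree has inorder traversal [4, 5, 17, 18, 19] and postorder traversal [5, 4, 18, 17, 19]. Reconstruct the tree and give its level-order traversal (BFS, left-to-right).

Inorder:   [4, 5, 17, 18, 19]
Postorder: [5, 4, 18, 17, 19]
Algorithm: postorder visits root last, so walk postorder right-to-left;
each value is the root of the current inorder slice — split it at that
value, recurse on the right subtree first, then the left.
Recursive splits:
  root=19; inorder splits into left=[4, 5, 17, 18], right=[]
  root=17; inorder splits into left=[4, 5], right=[18]
  root=18; inorder splits into left=[], right=[]
  root=4; inorder splits into left=[], right=[5]
  root=5; inorder splits into left=[], right=[]
Reconstructed level-order: [19, 17, 4, 18, 5]


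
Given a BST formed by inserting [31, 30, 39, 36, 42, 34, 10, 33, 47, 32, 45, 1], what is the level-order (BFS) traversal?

Tree insertion order: [31, 30, 39, 36, 42, 34, 10, 33, 47, 32, 45, 1]
Tree (level-order array): [31, 30, 39, 10, None, 36, 42, 1, None, 34, None, None, 47, None, None, 33, None, 45, None, 32]
BFS from the root, enqueuing left then right child of each popped node:
  queue [31] -> pop 31, enqueue [30, 39], visited so far: [31]
  queue [30, 39] -> pop 30, enqueue [10], visited so far: [31, 30]
  queue [39, 10] -> pop 39, enqueue [36, 42], visited so far: [31, 30, 39]
  queue [10, 36, 42] -> pop 10, enqueue [1], visited so far: [31, 30, 39, 10]
  queue [36, 42, 1] -> pop 36, enqueue [34], visited so far: [31, 30, 39, 10, 36]
  queue [42, 1, 34] -> pop 42, enqueue [47], visited so far: [31, 30, 39, 10, 36, 42]
  queue [1, 34, 47] -> pop 1, enqueue [none], visited so far: [31, 30, 39, 10, 36, 42, 1]
  queue [34, 47] -> pop 34, enqueue [33], visited so far: [31, 30, 39, 10, 36, 42, 1, 34]
  queue [47, 33] -> pop 47, enqueue [45], visited so far: [31, 30, 39, 10, 36, 42, 1, 34, 47]
  queue [33, 45] -> pop 33, enqueue [32], visited so far: [31, 30, 39, 10, 36, 42, 1, 34, 47, 33]
  queue [45, 32] -> pop 45, enqueue [none], visited so far: [31, 30, 39, 10, 36, 42, 1, 34, 47, 33, 45]
  queue [32] -> pop 32, enqueue [none], visited so far: [31, 30, 39, 10, 36, 42, 1, 34, 47, 33, 45, 32]
Result: [31, 30, 39, 10, 36, 42, 1, 34, 47, 33, 45, 32]


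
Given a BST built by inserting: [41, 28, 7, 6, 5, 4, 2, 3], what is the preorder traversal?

Tree insertion order: [41, 28, 7, 6, 5, 4, 2, 3]
Tree (level-order array): [41, 28, None, 7, None, 6, None, 5, None, 4, None, 2, None, None, 3]
Preorder traversal: [41, 28, 7, 6, 5, 4, 2, 3]
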